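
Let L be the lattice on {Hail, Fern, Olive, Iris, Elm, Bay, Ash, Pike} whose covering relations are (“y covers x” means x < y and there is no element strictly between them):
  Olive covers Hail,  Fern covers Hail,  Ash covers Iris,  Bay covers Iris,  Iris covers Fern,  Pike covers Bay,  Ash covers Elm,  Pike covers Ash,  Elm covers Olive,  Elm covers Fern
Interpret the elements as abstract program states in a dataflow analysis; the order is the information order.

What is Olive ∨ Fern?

Elm

Common upper bounds of {Olive, Fern}: Ash, Elm, Pike.
The least among these is Elm.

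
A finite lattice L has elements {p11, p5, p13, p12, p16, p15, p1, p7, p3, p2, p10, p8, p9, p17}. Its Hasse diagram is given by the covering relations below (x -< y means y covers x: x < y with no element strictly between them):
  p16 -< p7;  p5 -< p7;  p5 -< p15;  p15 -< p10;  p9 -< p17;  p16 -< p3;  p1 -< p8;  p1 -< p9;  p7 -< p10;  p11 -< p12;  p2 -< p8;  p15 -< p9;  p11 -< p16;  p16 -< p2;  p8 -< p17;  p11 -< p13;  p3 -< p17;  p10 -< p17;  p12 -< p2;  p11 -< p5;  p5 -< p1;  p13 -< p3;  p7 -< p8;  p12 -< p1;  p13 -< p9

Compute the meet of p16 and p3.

Common lower bounds of {p16, p3}: p11, p16.
The greatest among these is p16.

p16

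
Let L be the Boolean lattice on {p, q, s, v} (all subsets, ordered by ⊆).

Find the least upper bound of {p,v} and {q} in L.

Under ⊆, join is union: {p,v} ∪ {q} = {p,q,v}.

{p,q,v}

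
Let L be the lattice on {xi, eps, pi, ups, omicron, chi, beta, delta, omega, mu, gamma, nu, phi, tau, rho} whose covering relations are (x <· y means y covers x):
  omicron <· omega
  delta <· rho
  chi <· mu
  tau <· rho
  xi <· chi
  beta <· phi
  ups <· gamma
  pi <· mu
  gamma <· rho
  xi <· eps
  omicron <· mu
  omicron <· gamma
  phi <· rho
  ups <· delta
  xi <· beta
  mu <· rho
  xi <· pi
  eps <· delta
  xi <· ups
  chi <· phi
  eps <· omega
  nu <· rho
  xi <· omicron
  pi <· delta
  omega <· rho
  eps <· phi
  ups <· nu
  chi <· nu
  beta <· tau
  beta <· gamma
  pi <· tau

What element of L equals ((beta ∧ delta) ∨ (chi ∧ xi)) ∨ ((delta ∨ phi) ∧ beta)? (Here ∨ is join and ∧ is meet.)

beta

beta ∧ delta = xi
chi ∧ xi = xi
xi ∨ xi = xi
delta ∨ phi = rho
rho ∧ beta = beta
xi ∨ beta = beta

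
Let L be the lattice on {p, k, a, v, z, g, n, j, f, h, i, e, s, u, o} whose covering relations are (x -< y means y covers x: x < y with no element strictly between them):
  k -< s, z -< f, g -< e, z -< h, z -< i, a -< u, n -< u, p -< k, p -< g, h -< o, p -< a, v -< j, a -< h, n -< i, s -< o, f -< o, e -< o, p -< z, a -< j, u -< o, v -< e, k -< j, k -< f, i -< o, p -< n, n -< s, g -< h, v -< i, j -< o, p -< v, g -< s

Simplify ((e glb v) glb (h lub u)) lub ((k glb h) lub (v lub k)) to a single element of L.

j

e ∧ v = v
h ∨ u = o
v ∧ o = v
k ∧ h = p
v ∨ k = j
p ∨ j = j
v ∨ j = j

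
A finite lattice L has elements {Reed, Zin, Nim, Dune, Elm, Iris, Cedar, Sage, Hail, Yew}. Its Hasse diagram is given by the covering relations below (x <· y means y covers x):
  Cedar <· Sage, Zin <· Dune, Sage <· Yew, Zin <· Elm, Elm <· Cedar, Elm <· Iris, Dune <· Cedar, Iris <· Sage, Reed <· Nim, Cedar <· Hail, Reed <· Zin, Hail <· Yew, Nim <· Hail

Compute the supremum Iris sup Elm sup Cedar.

Sage

Common upper bounds of {Iris, Elm, Cedar}: Sage, Yew.
The least among these is Sage.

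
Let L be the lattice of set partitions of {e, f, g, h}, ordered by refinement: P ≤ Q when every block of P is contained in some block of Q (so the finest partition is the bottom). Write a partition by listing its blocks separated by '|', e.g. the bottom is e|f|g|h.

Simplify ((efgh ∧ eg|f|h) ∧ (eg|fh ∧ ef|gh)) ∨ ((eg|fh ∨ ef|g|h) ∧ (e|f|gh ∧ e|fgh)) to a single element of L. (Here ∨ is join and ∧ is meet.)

e|f|gh

efgh ∧ eg|f|h = eg|f|h
eg|fh ∧ ef|gh = e|f|g|h
eg|f|h ∧ e|f|g|h = e|f|g|h
eg|fh ∨ ef|g|h = efgh
e|f|gh ∧ e|fgh = e|f|gh
efgh ∧ e|f|gh = e|f|gh
e|f|g|h ∨ e|f|gh = e|f|gh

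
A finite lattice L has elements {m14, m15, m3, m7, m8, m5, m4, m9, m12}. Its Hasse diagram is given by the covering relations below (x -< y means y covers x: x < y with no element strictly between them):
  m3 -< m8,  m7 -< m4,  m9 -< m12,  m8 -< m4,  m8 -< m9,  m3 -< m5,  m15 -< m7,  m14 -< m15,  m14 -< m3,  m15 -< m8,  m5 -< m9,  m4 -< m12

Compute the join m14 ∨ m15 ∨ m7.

Common upper bounds of {m14, m15, m7}: m12, m4, m7.
The least among these is m7.

m7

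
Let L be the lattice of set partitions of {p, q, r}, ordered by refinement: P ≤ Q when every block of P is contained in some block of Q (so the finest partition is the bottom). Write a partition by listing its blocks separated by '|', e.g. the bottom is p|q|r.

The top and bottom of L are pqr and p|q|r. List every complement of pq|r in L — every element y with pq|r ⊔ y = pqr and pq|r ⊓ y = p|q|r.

Need y with pq|r ∨ y = pqr and pq|r ∧ y = p|q|r.
Checking each element gives: pr|q, p|qr.

pr|q, p|qr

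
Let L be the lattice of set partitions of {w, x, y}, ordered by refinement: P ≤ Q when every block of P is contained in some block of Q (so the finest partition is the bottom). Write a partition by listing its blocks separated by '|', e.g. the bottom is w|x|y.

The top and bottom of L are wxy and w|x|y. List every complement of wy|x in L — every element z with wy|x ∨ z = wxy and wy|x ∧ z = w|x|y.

wx|y, w|xy

Need z with wy|x ∨ z = wxy and wy|x ∧ z = w|x|y.
Checking each element gives: wx|y, w|xy.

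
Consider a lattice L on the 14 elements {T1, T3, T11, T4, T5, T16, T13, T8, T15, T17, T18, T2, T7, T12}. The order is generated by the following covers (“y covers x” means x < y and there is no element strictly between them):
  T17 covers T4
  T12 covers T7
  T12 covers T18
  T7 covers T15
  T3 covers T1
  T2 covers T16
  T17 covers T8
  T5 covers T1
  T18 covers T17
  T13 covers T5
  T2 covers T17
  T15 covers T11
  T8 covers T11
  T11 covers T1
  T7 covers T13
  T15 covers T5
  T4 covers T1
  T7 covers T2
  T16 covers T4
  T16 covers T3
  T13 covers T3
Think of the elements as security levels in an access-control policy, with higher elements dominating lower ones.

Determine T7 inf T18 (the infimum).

T17

Common lower bounds of {T7, T18}: T1, T11, T17, T4, T8.
The greatest among these is T17.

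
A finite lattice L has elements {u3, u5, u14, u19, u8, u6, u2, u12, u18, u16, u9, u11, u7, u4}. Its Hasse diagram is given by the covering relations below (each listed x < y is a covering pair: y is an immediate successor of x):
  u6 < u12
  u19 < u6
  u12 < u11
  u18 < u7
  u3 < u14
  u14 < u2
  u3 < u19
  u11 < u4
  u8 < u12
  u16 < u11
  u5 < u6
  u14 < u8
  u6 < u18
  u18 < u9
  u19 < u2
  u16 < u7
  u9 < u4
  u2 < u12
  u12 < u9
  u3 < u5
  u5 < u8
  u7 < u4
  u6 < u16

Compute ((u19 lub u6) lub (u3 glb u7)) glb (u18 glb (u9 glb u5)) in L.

u5

u19 ∨ u6 = u6
u3 ∧ u7 = u3
u6 ∨ u3 = u6
u9 ∧ u5 = u5
u18 ∧ u5 = u5
u6 ∧ u5 = u5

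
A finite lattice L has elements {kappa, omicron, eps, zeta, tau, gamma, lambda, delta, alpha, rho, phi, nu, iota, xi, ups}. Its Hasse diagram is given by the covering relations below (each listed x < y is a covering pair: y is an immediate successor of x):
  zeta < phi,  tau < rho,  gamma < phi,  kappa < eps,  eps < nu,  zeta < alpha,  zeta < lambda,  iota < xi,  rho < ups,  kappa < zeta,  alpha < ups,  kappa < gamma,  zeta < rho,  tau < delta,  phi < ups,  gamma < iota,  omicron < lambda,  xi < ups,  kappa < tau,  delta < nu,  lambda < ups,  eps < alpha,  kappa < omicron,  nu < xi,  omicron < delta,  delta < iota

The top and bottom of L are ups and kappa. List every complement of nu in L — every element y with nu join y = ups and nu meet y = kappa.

phi, zeta

Need y with nu ∨ y = ups and nu ∧ y = kappa.
Checking each element gives: phi, zeta.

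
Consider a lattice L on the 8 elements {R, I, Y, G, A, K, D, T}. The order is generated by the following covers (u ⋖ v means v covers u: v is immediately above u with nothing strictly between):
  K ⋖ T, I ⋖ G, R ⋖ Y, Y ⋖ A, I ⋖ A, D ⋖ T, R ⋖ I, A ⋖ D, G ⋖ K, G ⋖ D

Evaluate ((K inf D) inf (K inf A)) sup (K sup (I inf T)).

K ∧ D = G
K ∧ A = I
G ∧ I = I
I ∧ T = I
K ∨ I = K
I ∨ K = K

K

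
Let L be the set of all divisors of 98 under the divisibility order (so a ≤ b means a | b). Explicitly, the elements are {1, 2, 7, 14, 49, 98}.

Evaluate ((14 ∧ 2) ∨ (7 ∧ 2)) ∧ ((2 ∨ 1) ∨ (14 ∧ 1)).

2

14 ∧ 2 = 2
7 ∧ 2 = 1
2 ∨ 1 = 2
2 ∨ 1 = 2
14 ∧ 1 = 1
2 ∨ 1 = 2
2 ∧ 2 = 2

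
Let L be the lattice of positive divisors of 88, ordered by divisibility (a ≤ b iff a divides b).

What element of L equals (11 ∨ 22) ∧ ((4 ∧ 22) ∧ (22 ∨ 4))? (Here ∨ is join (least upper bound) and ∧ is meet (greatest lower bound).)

11 ∨ 22 = 22
4 ∧ 22 = 2
22 ∨ 4 = 44
2 ∧ 44 = 2
22 ∧ 2 = 2

2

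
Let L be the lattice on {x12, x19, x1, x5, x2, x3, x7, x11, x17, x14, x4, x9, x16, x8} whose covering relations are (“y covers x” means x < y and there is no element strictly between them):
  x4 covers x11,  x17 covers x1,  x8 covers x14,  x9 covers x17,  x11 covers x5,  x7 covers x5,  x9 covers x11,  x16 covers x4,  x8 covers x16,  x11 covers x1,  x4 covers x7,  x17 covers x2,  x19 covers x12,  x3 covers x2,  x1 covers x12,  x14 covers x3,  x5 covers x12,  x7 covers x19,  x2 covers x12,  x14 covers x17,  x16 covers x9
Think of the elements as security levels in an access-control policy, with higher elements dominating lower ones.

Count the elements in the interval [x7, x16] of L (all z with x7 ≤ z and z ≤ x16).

The interval [x7, x16] = {x16, x4, x7}, which has 3 elements.

3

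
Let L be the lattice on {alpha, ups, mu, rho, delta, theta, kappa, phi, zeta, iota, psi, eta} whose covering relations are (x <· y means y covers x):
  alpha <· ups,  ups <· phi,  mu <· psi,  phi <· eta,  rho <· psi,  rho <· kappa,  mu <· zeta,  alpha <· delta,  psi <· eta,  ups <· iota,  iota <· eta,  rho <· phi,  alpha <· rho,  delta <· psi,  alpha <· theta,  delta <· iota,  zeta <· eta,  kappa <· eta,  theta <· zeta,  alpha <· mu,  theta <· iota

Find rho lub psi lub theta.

Common upper bounds of {rho, psi, theta}: eta.
The least among these is eta.

eta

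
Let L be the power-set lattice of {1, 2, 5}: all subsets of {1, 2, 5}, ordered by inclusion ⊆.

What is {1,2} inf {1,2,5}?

{1,2}

Under ⊆, meet is intersection: {1,2} ∩ {1,2,5} = {1,2}.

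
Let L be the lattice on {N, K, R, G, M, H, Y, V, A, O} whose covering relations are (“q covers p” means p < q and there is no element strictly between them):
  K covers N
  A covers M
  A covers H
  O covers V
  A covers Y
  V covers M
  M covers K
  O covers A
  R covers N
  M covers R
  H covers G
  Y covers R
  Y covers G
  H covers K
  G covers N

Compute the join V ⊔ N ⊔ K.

V

Common upper bounds of {V, N, K}: O, V.
The least among these is V.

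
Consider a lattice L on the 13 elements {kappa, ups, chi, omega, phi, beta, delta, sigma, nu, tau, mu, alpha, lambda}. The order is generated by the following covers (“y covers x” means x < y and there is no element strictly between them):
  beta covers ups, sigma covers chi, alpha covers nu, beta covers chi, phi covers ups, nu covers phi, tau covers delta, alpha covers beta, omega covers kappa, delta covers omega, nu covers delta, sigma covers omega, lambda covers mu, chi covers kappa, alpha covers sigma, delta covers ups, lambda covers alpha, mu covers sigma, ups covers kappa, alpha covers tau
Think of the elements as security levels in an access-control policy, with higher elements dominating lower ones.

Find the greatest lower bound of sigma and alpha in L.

sigma

Common lower bounds of {sigma, alpha}: chi, kappa, omega, sigma.
The greatest among these is sigma.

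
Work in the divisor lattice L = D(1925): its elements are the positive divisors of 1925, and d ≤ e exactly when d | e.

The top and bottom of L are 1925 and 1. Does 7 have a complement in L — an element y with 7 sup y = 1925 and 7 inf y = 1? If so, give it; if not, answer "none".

275

Need y with 7 ∨ y = 1925 and 7 ∧ y = 1.
Checking each element gives: 275.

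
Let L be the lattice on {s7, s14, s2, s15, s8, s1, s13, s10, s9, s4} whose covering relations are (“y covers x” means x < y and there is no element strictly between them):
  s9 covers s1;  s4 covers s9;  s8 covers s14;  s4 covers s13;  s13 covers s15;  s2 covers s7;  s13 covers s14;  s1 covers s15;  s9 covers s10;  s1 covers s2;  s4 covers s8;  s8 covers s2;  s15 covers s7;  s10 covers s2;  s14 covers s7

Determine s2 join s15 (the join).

Common upper bounds of {s2, s15}: s1, s4, s9.
The least among these is s1.

s1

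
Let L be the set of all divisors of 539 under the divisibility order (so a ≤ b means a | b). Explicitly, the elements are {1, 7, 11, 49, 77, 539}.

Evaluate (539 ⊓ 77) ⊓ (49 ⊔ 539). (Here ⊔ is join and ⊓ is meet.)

77

539 ∧ 77 = 77
49 ∨ 539 = 539
77 ∧ 539 = 77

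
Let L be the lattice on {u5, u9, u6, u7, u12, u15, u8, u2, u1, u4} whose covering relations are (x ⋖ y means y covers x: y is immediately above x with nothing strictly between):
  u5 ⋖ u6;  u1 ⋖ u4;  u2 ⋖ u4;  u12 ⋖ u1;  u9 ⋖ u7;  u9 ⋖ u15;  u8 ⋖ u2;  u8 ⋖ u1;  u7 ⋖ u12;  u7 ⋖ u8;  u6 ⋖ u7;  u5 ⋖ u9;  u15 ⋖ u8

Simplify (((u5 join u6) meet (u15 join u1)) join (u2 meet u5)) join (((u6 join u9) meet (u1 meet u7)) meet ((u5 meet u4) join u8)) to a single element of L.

u5 ∨ u6 = u6
u15 ∨ u1 = u1
u6 ∧ u1 = u6
u2 ∧ u5 = u5
u6 ∨ u5 = u6
u6 ∨ u9 = u7
u1 ∧ u7 = u7
u7 ∧ u7 = u7
u5 ∧ u4 = u5
u5 ∨ u8 = u8
u7 ∧ u8 = u7
u6 ∨ u7 = u7

u7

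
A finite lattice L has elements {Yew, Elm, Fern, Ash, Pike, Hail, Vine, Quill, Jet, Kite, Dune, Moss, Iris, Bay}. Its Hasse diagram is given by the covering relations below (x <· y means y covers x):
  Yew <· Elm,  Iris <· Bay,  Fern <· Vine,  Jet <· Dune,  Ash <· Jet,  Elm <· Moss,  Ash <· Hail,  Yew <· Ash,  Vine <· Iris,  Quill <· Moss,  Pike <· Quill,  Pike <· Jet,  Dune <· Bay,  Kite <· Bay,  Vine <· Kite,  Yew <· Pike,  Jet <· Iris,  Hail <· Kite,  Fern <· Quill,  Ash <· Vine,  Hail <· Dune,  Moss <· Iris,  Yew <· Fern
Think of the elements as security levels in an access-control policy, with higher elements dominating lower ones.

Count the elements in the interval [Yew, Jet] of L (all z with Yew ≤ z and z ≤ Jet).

The interval [Yew, Jet] = {Ash, Jet, Pike, Yew}, which has 4 elements.

4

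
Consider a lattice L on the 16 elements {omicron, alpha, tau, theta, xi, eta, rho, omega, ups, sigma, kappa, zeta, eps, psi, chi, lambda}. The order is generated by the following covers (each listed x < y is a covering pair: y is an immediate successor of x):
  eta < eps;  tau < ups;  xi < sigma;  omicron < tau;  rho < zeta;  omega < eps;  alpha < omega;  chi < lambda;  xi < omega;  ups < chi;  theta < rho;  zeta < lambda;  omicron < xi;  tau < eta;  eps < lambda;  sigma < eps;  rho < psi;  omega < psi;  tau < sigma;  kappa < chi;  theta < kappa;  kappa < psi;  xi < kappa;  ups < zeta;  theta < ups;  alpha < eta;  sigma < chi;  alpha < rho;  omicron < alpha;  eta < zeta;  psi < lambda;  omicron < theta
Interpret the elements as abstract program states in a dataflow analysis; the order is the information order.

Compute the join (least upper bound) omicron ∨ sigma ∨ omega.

eps

Common upper bounds of {omicron, sigma, omega}: eps, lambda.
The least among these is eps.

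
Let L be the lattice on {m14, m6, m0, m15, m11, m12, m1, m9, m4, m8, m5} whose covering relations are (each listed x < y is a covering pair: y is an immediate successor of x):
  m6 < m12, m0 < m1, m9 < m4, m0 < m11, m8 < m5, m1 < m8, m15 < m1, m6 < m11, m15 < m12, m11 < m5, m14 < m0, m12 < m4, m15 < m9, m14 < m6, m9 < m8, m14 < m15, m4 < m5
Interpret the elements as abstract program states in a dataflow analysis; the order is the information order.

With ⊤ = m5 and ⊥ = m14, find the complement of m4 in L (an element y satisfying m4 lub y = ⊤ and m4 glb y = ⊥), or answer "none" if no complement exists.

Need y with m4 ∨ y = m5 and m4 ∧ y = m14.
Checking each element gives: m0.

m0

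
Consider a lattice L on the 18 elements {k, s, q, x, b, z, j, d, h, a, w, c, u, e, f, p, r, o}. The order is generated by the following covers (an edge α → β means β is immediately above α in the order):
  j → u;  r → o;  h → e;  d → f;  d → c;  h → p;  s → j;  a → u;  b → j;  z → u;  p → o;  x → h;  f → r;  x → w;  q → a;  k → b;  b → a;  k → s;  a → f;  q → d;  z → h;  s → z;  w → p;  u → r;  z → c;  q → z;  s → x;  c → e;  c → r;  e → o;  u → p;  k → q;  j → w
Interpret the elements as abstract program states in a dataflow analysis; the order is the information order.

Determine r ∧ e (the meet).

Common lower bounds of {r, e}: c, d, k, q, s, z.
The greatest among these is c.

c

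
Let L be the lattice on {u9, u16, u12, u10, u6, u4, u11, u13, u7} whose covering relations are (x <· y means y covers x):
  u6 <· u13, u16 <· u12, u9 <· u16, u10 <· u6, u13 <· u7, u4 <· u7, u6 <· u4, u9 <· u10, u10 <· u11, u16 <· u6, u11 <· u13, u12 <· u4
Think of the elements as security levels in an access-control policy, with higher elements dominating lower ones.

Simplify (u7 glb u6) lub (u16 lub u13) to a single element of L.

u7 ∧ u6 = u6
u16 ∨ u13 = u13
u6 ∨ u13 = u13

u13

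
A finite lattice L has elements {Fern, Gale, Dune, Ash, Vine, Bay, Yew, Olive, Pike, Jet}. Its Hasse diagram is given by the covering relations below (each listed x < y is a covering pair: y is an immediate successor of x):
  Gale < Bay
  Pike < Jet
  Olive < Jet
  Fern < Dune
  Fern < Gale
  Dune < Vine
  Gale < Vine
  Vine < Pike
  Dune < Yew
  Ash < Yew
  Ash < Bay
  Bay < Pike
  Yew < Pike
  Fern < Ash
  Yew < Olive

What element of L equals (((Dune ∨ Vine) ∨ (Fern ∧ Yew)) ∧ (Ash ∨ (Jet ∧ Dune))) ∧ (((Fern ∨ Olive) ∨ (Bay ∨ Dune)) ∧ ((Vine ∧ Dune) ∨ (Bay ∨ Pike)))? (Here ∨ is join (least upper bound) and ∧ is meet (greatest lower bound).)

Dune

Dune ∨ Vine = Vine
Fern ∧ Yew = Fern
Vine ∨ Fern = Vine
Jet ∧ Dune = Dune
Ash ∨ Dune = Yew
Vine ∧ Yew = Dune
Fern ∨ Olive = Olive
Bay ∨ Dune = Pike
Olive ∨ Pike = Jet
Vine ∧ Dune = Dune
Bay ∨ Pike = Pike
Dune ∨ Pike = Pike
Jet ∧ Pike = Pike
Dune ∧ Pike = Dune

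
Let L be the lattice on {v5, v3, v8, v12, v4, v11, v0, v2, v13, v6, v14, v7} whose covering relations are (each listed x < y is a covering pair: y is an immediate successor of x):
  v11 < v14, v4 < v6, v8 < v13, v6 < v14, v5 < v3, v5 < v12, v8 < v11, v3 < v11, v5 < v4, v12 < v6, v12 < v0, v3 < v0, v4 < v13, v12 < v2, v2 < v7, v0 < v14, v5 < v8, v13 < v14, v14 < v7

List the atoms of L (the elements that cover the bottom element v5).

The atoms are exactly the elements that cover v5: v12, v3, v4, v8.

v12, v3, v4, v8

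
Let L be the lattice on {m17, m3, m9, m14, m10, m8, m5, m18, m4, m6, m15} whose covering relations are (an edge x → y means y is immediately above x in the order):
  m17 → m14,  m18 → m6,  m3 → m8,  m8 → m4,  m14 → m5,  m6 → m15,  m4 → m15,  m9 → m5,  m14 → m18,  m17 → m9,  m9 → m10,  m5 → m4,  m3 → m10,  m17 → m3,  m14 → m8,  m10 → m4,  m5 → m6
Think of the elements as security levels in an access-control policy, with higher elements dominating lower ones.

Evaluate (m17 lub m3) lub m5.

m17 ∨ m3 = m3
m3 ∨ m5 = m4

m4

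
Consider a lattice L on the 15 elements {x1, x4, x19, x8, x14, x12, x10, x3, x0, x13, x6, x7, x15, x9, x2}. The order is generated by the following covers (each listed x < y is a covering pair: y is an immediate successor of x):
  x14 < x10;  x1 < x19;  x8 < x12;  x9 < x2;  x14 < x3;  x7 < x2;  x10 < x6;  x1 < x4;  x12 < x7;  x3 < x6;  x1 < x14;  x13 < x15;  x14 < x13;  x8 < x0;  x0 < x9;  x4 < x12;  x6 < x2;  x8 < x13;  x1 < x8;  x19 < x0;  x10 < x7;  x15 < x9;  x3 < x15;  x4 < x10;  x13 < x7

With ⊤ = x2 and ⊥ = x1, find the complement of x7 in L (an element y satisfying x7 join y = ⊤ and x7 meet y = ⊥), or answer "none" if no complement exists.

Need y with x7 ∨ y = x2 and x7 ∧ y = x1.
Checking each element gives: x19.

x19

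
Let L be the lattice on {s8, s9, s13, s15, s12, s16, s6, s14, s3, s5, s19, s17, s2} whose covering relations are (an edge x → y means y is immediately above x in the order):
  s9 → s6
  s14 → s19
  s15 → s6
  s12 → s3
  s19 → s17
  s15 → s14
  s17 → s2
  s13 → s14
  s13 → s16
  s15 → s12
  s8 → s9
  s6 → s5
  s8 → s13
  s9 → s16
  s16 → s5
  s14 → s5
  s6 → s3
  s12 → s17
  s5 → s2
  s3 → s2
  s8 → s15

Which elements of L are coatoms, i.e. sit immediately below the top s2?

s17, s3, s5

The coatoms are exactly the elements covered by s2: s17, s3, s5.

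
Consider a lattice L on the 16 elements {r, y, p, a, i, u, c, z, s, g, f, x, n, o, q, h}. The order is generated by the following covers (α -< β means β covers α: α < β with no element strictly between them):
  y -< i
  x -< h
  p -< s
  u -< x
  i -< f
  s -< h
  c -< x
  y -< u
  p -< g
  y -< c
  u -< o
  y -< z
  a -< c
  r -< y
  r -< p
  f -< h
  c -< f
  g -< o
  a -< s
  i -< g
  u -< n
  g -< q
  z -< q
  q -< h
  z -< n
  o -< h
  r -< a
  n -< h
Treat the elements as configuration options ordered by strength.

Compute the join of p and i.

Common upper bounds of {p, i}: g, h, o, q.
The least among these is g.

g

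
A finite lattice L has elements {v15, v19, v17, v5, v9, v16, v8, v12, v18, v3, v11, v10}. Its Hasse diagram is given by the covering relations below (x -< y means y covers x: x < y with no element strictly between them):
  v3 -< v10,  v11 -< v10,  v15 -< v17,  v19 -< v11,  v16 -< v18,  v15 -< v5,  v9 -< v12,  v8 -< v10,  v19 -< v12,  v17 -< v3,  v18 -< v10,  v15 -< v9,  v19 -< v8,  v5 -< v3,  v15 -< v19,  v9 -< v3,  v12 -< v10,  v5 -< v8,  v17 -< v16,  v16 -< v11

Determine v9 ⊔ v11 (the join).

Common upper bounds of {v9, v11}: v10.
The least among these is v10.

v10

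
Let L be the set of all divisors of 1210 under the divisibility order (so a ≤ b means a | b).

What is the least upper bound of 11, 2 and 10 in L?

110

Common upper bounds of {11, 2, 10}: 110, 1210.
The least among these is 110.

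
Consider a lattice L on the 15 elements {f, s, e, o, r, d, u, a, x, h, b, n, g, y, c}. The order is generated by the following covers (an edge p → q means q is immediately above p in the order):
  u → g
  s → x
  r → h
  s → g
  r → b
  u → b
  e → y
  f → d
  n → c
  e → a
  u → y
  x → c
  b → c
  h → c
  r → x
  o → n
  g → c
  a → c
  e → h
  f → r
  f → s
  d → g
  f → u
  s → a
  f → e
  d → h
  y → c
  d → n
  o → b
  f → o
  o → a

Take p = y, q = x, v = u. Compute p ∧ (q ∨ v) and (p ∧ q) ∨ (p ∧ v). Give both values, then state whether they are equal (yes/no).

q ∨ v = c, so p ∧ (q ∨ v) = y ∧ c = y.
p ∧ q = f and p ∧ v = u, so (p ∧ q) ∨ (p ∧ v) = f ∨ u = u.
Equal: no.

y; u; no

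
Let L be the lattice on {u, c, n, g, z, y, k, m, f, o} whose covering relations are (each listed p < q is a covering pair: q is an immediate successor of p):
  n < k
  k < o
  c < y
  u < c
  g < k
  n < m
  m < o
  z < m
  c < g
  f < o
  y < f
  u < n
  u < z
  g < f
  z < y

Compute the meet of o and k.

Common lower bounds of {o, k}: c, g, k, n, u.
The greatest among these is k.

k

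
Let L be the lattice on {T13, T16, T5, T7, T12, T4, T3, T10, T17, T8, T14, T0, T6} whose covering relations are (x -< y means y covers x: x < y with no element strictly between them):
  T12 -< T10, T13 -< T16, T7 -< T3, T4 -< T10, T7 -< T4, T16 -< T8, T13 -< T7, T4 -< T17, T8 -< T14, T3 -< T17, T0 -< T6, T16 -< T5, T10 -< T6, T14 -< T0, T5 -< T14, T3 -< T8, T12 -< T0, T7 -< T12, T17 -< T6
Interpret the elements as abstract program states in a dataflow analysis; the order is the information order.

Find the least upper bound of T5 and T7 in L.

Common upper bounds of {T5, T7}: T0, T14, T6.
The least among these is T14.

T14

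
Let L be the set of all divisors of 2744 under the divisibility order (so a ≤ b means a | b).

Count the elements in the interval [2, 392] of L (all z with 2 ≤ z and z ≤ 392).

9

The interval [2, 392] = {14, 196, 2, 28, 392, 4, 56, 8, 98}, which has 9 elements.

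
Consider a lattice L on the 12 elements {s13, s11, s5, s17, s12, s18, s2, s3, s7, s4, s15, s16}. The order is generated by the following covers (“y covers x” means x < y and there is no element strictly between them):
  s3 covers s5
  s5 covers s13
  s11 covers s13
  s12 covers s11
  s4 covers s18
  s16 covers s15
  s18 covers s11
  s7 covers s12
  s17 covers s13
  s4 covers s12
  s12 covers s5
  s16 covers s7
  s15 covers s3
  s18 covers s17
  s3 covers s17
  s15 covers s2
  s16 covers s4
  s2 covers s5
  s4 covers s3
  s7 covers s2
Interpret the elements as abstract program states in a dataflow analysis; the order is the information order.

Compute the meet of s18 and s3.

s17

Common lower bounds of {s18, s3}: s13, s17.
The greatest among these is s17.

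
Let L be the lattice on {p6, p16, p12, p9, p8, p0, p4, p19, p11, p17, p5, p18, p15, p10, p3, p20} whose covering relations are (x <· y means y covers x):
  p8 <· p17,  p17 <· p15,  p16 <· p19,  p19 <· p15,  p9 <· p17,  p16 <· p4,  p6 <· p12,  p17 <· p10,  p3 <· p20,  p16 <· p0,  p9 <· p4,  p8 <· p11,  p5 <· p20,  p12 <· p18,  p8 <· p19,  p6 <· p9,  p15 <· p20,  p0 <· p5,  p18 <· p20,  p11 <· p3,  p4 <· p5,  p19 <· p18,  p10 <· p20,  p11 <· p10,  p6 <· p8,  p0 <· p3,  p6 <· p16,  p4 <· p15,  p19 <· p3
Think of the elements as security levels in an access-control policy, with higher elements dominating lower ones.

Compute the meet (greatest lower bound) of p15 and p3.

Common lower bounds of {p15, p3}: p16, p19, p6, p8.
The greatest among these is p19.

p19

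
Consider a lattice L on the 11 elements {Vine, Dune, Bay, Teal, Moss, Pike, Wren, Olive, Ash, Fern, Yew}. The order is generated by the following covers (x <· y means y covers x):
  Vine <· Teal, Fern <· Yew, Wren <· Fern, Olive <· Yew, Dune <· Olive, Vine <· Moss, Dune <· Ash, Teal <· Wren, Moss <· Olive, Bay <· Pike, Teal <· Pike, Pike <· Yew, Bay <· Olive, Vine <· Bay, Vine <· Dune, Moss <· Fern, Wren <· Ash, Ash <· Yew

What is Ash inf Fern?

Wren

Common lower bounds of {Ash, Fern}: Teal, Vine, Wren.
The greatest among these is Wren.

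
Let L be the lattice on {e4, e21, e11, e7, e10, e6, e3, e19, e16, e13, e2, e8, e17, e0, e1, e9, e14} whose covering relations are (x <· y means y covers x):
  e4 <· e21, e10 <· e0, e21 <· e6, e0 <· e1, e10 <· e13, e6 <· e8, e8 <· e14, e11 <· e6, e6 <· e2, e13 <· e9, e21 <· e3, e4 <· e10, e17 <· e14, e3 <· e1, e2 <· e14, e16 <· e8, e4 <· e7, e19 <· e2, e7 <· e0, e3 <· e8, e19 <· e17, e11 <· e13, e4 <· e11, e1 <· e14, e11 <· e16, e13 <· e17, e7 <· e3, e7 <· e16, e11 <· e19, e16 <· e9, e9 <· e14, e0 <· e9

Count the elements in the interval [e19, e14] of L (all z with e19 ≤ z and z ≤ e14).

4

The interval [e19, e14] = {e14, e17, e19, e2}, which has 4 elements.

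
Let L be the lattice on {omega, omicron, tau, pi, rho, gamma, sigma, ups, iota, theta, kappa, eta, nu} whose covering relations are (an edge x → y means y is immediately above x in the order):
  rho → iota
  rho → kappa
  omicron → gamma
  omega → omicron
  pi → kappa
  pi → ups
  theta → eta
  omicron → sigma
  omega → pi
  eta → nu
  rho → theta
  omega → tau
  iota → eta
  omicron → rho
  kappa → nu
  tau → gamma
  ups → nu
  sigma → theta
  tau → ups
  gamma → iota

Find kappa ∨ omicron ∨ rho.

kappa

Common upper bounds of {kappa, omicron, rho}: kappa, nu.
The least among these is kappa.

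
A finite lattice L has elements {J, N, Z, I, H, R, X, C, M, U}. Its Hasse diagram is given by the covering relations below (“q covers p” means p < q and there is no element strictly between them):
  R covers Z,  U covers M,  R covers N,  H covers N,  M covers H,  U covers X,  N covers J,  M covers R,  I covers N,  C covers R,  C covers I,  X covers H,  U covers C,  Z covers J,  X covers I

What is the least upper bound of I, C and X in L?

U

Common upper bounds of {I, C, X}: U.
The least among these is U.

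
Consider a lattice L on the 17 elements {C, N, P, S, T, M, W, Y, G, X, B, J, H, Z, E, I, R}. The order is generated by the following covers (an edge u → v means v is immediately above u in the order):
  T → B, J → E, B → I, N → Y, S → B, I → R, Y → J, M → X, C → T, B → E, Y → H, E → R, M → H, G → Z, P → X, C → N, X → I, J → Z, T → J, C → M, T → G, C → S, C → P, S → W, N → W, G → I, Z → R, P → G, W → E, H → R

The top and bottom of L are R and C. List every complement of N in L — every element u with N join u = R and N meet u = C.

I, X

Need u with N ∨ u = R and N ∧ u = C.
Checking each element gives: I, X.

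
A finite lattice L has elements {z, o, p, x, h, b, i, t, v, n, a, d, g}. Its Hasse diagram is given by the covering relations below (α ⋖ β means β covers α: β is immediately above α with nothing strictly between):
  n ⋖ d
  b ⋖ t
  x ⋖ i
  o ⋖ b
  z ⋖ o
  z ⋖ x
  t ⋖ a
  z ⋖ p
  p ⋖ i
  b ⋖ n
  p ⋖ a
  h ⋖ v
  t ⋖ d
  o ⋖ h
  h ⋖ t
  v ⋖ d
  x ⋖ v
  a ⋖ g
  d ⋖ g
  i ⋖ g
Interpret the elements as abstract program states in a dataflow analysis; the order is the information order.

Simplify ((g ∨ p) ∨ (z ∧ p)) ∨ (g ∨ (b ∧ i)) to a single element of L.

g

g ∨ p = g
z ∧ p = z
g ∨ z = g
b ∧ i = z
g ∨ z = g
g ∨ g = g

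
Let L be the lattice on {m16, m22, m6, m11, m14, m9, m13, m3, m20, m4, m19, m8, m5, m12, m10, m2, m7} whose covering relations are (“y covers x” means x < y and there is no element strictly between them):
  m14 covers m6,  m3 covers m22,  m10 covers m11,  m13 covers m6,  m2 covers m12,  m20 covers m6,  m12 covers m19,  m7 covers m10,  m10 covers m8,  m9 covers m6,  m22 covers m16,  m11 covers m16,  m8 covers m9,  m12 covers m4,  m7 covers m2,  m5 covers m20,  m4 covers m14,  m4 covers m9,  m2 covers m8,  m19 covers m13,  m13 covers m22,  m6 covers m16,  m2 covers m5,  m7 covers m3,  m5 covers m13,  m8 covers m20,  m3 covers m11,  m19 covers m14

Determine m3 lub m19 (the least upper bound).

m7

Common upper bounds of {m3, m19}: m7.
The least among these is m7.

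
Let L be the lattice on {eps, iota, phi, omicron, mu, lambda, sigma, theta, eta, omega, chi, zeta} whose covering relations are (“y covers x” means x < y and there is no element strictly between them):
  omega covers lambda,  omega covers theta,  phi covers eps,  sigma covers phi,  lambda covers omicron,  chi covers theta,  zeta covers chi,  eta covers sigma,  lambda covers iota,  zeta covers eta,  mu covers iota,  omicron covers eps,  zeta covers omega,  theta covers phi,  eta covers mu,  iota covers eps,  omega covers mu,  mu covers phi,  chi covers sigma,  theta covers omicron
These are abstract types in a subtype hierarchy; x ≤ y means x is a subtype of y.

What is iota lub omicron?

lambda

Common upper bounds of {iota, omicron}: lambda, omega, zeta.
The least among these is lambda.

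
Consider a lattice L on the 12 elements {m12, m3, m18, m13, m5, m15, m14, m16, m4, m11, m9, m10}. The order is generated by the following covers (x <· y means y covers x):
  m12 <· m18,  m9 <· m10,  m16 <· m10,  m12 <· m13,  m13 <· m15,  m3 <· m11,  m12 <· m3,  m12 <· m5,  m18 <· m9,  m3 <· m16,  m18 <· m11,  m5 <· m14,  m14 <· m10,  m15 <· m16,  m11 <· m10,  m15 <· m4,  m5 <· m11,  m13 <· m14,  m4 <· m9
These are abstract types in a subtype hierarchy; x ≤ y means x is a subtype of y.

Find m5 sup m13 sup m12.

Common upper bounds of {m5, m13, m12}: m10, m14.
The least among these is m14.

m14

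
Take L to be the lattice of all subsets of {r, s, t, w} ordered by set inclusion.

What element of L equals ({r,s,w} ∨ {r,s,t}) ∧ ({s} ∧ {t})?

{}

{r,s,w} ∨ {r,s,t} = {r,s,t,w}
{s} ∧ {t} = {}
{r,s,t,w} ∧ {} = {}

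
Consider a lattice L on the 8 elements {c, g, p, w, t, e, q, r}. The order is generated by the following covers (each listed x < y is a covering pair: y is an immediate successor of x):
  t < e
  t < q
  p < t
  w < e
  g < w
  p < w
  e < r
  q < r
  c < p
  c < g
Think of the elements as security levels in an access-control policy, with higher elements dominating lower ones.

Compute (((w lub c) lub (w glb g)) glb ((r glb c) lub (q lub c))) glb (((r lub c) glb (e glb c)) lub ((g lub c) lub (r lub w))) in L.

p

w ∨ c = w
w ∧ g = g
w ∨ g = w
r ∧ c = c
q ∨ c = q
c ∨ q = q
w ∧ q = p
r ∨ c = r
e ∧ c = c
r ∧ c = c
g ∨ c = g
r ∨ w = r
g ∨ r = r
c ∨ r = r
p ∧ r = p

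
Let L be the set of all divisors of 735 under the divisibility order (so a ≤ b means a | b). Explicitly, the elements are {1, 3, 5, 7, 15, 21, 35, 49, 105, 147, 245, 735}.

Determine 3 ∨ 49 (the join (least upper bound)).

147

In the divisibility order, the join is the least common multiple: lcm(3, 49) = 147.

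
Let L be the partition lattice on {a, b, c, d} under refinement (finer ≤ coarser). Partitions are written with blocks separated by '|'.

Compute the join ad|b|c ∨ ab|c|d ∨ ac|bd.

The join of ad|b|c, ab|c|d, ac|bd merges any blocks that overlap across the partitions, giving abcd.

abcd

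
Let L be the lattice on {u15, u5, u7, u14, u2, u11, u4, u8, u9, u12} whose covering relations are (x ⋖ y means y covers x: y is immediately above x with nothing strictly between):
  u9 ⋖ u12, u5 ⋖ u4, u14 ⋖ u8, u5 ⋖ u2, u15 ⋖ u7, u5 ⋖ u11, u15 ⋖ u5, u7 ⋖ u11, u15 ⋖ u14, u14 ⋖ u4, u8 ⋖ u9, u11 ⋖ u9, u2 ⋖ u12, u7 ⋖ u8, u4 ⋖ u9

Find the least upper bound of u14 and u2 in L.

u12

Common upper bounds of {u14, u2}: u12.
The least among these is u12.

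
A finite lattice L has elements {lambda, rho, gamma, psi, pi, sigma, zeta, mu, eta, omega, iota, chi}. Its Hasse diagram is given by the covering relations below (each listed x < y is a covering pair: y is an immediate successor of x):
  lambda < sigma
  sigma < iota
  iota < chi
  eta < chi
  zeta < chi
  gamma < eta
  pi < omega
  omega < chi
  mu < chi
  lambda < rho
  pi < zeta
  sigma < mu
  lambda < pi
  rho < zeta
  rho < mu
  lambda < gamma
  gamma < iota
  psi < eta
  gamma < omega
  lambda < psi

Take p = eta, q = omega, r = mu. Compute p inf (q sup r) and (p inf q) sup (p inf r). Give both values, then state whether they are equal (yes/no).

eta; gamma; no

q sup r = chi, so p inf (q sup r) = eta inf chi = eta.
p inf q = gamma and p inf r = lambda, so (p inf q) sup (p inf r) = gamma sup lambda = gamma.
Equal: no.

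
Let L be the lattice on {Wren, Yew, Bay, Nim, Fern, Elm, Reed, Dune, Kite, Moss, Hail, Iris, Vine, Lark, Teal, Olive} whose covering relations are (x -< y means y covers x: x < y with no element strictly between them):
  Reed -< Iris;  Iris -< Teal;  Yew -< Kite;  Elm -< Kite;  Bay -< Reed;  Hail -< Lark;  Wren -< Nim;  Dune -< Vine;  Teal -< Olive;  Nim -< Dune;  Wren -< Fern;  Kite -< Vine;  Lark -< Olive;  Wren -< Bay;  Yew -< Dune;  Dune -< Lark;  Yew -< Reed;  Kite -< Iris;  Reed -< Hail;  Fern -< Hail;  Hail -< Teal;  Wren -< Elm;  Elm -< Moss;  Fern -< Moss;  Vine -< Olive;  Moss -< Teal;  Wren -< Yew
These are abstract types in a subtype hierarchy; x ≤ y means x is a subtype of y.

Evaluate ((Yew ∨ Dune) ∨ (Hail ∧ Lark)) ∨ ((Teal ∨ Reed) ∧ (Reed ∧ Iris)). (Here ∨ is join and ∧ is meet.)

Lark

Yew ∨ Dune = Dune
Hail ∧ Lark = Hail
Dune ∨ Hail = Lark
Teal ∨ Reed = Teal
Reed ∧ Iris = Reed
Teal ∧ Reed = Reed
Lark ∨ Reed = Lark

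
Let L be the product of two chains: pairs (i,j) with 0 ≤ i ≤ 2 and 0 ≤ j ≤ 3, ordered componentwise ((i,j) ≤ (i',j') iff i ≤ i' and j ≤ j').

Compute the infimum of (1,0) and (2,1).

Common lower bounds of {(1,0), (2,1)}: (0,0), (1,0).
The greatest among these is (1,0).

(1,0)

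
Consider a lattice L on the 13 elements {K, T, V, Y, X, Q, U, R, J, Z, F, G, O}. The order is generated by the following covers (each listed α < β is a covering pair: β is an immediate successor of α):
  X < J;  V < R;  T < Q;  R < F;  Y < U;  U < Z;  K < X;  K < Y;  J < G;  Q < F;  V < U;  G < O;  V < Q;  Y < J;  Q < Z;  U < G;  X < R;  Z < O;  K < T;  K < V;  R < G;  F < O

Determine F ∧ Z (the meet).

Q

Common lower bounds of {F, Z}: K, Q, T, V.
The greatest among these is Q.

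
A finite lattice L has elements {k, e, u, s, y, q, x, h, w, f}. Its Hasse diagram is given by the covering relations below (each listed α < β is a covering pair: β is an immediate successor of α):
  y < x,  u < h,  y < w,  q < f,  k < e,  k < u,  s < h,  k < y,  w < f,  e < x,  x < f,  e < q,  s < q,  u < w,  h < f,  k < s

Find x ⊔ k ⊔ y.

Common upper bounds of {x, k, y}: f, x.
The least among these is x.

x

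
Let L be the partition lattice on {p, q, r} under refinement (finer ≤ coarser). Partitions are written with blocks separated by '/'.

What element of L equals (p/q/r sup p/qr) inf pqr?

p/qr

p/q/r ∨ p/qr = p/qr
p/qr ∧ pqr = p/qr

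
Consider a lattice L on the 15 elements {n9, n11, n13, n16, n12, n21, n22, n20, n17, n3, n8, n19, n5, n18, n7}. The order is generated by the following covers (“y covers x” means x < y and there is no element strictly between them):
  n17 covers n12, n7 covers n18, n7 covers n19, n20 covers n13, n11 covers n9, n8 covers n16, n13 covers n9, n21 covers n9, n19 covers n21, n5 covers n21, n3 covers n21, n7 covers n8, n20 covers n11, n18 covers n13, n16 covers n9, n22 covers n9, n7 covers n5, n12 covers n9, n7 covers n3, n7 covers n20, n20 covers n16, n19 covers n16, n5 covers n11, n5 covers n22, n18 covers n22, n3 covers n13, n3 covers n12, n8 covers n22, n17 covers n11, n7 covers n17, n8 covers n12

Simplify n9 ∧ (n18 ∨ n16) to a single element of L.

n18 ∨ n16 = n7
n9 ∧ n7 = n9

n9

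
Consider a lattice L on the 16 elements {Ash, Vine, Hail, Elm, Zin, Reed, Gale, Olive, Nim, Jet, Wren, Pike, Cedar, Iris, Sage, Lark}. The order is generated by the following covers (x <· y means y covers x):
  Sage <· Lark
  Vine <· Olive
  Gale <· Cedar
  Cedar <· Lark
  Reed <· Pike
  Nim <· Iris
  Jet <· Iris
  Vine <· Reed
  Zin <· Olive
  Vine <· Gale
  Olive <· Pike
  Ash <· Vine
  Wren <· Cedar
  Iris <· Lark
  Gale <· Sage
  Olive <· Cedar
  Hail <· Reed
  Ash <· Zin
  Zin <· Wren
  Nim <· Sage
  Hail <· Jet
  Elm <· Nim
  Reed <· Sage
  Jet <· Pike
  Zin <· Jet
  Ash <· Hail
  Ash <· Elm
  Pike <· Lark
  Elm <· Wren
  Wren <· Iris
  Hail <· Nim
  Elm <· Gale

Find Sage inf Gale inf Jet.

Ash

Common lower bounds of {Sage, Gale, Jet}: Ash.
The greatest among these is Ash.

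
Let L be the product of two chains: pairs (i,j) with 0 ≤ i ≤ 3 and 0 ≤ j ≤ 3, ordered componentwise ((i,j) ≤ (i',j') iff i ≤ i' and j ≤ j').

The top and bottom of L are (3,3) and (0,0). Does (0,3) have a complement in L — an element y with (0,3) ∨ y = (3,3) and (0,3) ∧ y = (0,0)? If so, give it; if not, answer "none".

(3,0)

Need y with (0,3) ∨ y = (3,3) and (0,3) ∧ y = (0,0).
Checking each element gives: (3,0).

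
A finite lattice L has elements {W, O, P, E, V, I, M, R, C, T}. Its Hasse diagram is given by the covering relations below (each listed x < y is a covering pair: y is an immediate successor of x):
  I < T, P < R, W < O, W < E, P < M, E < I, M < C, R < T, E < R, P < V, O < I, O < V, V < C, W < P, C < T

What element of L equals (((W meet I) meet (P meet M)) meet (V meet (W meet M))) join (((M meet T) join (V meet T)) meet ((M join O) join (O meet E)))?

W ∧ I = W
P ∧ M = P
W ∧ P = W
W ∧ M = W
V ∧ W = W
W ∧ W = W
M ∧ T = M
V ∧ T = V
M ∨ V = C
M ∨ O = C
O ∧ E = W
C ∨ W = C
C ∧ C = C
W ∨ C = C

C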